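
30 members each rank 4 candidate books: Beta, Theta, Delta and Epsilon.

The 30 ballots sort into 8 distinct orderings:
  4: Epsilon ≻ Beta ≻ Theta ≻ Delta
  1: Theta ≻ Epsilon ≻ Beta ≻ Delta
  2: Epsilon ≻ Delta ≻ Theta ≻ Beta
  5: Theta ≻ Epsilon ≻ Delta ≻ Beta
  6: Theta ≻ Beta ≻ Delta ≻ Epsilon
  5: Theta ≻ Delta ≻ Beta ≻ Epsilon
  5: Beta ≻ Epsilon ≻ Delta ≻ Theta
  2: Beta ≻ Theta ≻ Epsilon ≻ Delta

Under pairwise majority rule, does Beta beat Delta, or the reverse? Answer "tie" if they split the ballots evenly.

Ballots ranking Beta above Delta: 4 + 1 + 6 + 5 + 2 = 18.
Ballots ranking Delta above Beta: 30 − 18 = 12.
Beta wins the head-to-head 18–12.

Beta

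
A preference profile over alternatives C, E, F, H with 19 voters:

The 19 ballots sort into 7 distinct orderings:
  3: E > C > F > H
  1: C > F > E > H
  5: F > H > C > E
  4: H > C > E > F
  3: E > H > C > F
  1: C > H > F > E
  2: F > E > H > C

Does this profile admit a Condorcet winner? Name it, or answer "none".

Pairwise majorities:
C vs E: C is ranked higher on 1+5+4+1 = 11 ballots, E on 8. C wins 11–8.
C vs F: C is ranked higher on 3+1+4+3+1 = 12 ballots, F on 7. C wins 12–7.
C vs H: C is ranked higher on 3+1+1 = 5 ballots, H on 14. H wins 14–5.
E vs F: E preferred on 3+4+3 = 10 ballots; E wins 10–9.
E vs H: 9 to 10, H.
F vs H: F preferred on 3+1+5+2 = 11 ballots; F wins 11–8.
Each alternative drops at least one matchup (C loses to H; E loses to C; F loses to C; H loses to F); the cycle C beats F beats H beats C rules out a Condorcet winner.

none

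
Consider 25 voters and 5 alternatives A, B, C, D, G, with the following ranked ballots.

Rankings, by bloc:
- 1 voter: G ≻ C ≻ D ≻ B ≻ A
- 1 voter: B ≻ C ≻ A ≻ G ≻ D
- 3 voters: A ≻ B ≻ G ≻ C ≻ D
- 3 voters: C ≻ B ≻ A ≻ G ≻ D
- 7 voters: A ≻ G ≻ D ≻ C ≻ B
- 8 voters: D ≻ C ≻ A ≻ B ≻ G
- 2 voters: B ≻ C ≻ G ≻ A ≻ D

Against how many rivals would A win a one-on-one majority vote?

A against each rival (25 voters):
A vs B: 18 to 7, A.
A vs C: C wins 15–10.
A vs D: A wins 16–9.
A vs G: 22 to 3, A.
A beats B, D, G; loses to C — 3 pairwise wins.

3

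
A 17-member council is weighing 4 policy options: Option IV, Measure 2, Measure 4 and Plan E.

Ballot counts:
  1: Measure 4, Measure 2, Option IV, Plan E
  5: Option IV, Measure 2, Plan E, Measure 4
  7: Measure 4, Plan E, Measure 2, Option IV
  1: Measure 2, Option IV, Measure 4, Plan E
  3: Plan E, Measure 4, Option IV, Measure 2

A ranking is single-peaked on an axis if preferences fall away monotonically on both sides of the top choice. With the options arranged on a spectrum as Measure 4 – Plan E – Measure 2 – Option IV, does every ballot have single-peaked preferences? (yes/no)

no

Axis positions: Measure 4=1, Plan E=2, Measure 2=3, Option IV=4.
Bloc 1: ranking walks positions 1-3-4-2; Measure 2 is ranked above Plan E even though Plan E lies between Measure 2 and the peak Measure 4 on the axis — preferences dip and rise again. Not single-peaked.
Bloc 2 (peak Option IV at position 4): ranking walks positions 4-3-2-1, expanding outward from the peak — single-peaked.
Bloc 3 (peak Measure 4 at position 1): ranking walks positions 1-2-3-4, expanding outward from the peak — single-peaked.
Bloc 4: ranking walks positions 3-4-1-2; Measure 4 is ranked above Plan E even though Plan E lies between Measure 4 and the peak Measure 2 on the axis — preferences dip and rise again. Not single-peaked.
Bloc 5: ranking walks positions 2-1-4-3; Option IV is ranked above Measure 2 even though Measure 2 lies between Option IV and the peak Plan E on the axis — preferences dip and rise again. Not single-peaked.
Bloc 1 violates single-peakedness, so the profile is not single-peaked on this axis.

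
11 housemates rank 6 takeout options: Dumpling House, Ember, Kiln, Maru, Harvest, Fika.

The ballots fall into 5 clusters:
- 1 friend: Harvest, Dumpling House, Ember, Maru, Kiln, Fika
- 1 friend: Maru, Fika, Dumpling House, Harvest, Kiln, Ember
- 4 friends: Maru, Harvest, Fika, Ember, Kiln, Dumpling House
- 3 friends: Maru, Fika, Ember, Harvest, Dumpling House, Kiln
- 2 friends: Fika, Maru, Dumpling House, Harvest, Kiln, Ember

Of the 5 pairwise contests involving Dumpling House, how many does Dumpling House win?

1

Dumpling House against each rival (11 friends):
Dumpling House–Ember: Ember 7–4.
Dumpling House vs Kiln: Dumpling House preferred on 1+1+3+2 = 7 ballots; Dumpling House wins 7–4.
Dumpling House vs Maru: 1 for Dumpling House, 10 for Maru — Maru by 10–1.
Dumpling House vs Harvest: Harvest, 8–3.
Dumpling House vs Fika: Dumpling House is ranked higher on 1 ballot, Fika on 10. Fika wins 10–1.
Dumpling House beats Kiln; loses to Ember, Maru, Harvest, Fika — 1 pairwise win.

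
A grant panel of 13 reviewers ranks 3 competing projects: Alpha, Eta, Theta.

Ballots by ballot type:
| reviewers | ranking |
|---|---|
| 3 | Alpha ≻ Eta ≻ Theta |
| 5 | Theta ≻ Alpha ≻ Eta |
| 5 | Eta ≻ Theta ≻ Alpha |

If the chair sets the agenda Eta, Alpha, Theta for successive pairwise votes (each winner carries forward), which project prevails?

Theta

Round 1: Eta vs Alpha — 5–8, Alpha advances.
Round 2: Alpha vs Theta — 3–10, Theta advances.
The agenda winner is Theta.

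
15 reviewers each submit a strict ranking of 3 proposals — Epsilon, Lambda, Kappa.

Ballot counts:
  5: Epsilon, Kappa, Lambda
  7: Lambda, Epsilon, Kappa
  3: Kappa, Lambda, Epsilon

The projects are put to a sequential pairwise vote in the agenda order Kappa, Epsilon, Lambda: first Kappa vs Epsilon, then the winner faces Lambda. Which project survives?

Lambda

Round 1: Kappa vs Epsilon — 3–12, Epsilon advances.
Round 2: Epsilon vs Lambda — 5–10, Lambda advances.
Lambda survives the agenda.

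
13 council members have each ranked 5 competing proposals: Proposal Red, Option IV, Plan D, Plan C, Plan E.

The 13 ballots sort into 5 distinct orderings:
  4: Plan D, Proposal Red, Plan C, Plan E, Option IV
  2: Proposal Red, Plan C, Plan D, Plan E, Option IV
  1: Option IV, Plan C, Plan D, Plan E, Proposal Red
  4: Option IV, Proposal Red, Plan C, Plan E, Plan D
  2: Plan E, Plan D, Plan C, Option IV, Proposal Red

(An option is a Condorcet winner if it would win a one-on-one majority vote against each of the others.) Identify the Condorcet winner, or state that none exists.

none

Pairwise majorities:
Proposal Red vs Option IV: Proposal Red preferred on 4+2 = 6 ballots; Option IV wins 7–6.
Proposal Red vs Plan D: 6 to 7, Plan D.
Proposal Red vs Plan C: 10 to 3, Proposal Red.
Proposal Red vs Plan E: 10 to 3, Proposal Red.
Option IV vs Plan D: 1+4 = 5 for Option IV, 8 for Plan D — Plan D by 8–5.
Option IV vs Plan C: 5 to 8, Plan C.
Option IV vs Plan E: 5 to 8, Plan E.
Plan D vs Plan C: Plan D is ranked higher on 4+2 = 6 ballots, Plan C on 7. Plan C wins 7–6.
Plan D vs Plan E: 4+2+1 = 7 for Plan D, 6 for Plan E — Plan D by 7–6.
Plan C vs Plan E: Plan C preferred on 4+2+1+4 = 11 ballots; Plan C wins 11–2.
Each option drops at least one matchup (Proposal Red loses to Option IV; Option IV loses to Plan D; Plan D loses to Plan C; Plan C loses to Proposal Red; Plan E loses to Proposal Red); the cycle Proposal Red → Plan C → Option IV → Proposal Red rules out a Condorcet winner.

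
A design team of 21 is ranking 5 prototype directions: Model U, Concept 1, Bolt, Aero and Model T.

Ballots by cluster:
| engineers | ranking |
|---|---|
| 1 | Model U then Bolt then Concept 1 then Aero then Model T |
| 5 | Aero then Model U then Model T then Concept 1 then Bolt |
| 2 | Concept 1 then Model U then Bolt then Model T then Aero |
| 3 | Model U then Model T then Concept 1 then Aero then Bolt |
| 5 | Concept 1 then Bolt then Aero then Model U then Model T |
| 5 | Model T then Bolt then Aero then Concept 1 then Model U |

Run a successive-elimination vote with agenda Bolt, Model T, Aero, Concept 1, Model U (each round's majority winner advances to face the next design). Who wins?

Round 1: Bolt vs Model T — 8–13, Model T advances.
Round 2: Model T vs Aero — 10–11, Aero advances.
Round 3: Aero vs Concept 1 — 10–11, Concept 1 advances.
Round 4: Concept 1 vs Model U — 12–9, Concept 1 advances.
The agenda winner is Concept 1.

Concept 1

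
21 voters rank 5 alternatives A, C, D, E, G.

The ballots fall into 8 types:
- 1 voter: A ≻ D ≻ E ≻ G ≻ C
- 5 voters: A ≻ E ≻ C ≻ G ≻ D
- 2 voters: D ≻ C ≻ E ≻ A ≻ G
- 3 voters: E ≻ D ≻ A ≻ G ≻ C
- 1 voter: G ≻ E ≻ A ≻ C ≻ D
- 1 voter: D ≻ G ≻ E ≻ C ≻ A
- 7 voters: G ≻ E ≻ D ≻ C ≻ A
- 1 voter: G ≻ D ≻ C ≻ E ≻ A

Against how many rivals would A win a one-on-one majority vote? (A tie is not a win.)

1

A against each rival (21 voters):
A vs C: A is ranked higher on 1+5+3+1 = 10 ballots, C on 11. C wins 11–10.
A vs D: 7 to 14, D.
A vs E: E, 15–6.
A vs G: A, 11–10.
A beats G; loses to C, D, E — 1 pairwise win.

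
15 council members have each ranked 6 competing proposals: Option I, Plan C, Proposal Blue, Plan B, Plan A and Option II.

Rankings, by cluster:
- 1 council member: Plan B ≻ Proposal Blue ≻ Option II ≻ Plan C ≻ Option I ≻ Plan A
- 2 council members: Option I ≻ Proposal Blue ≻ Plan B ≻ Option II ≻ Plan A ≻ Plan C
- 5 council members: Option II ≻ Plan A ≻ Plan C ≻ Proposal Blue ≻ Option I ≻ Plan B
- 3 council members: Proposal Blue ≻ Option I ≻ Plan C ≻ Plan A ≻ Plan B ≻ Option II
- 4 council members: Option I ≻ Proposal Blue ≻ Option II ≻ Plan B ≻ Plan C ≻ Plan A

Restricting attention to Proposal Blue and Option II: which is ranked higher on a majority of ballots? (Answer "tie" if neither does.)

Ballots ranking Proposal Blue above Option II: 1 + 2 + 3 + 4 = 10.
Ballots ranking Option II above Proposal Blue: 15 − 10 = 5.
Proposal Blue wins the head-to-head 10–5.

Proposal Blue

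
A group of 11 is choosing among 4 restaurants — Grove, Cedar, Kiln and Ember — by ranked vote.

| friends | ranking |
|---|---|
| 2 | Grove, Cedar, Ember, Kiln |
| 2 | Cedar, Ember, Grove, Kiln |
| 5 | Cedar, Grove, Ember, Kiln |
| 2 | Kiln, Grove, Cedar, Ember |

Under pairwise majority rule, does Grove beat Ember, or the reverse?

Ballots ranking Grove above Ember: 2 + 5 + 2 = 9.
Ballots ranking Ember above Grove: 11 − 9 = 2.
Grove wins the head-to-head 9–2.

Grove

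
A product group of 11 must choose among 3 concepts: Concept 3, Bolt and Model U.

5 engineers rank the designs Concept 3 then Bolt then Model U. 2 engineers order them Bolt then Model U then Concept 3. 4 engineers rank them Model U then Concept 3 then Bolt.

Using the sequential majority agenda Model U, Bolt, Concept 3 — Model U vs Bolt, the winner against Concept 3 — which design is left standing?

Round 1: Model U vs Bolt — 4–7, Bolt advances.
Round 2: Bolt vs Concept 3 — 2–9, Concept 3 advances.
Concept 3 survives the agenda.

Concept 3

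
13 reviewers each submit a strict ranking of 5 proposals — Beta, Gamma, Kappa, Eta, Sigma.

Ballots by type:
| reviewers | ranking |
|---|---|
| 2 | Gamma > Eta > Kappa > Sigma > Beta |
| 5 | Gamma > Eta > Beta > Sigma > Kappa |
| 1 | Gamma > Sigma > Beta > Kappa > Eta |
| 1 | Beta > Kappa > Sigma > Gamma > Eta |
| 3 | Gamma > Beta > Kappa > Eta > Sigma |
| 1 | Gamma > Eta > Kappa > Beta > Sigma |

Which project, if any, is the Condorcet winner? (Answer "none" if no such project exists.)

Check each pair by majority over 13 ballots:
Beta vs Gamma: 1 for Beta, 12 for Gamma — Gamma by 12–1.
Beta vs Kappa: Beta, 10–3.
Beta vs Eta: Eta, 8–5.
Beta vs Sigma: Beta preferred on 5+1+3+1 = 10 ballots; Beta wins 10–3.
Gamma vs Kappa: 12 to 1, Gamma.
Gamma vs Eta: Gamma preferred on 2+5+1+1+3+1 = 13 ballots; Gamma wins 13–0.
Gamma vs Sigma: 12 to 1, Gamma.
Kappa–Eta: Eta 8–5.
Kappa vs Sigma: Kappa, 7–6.
Eta vs Sigma: Eta is ranked higher on 2+5+3+1 = 11 ballots, Sigma on 2. Eta wins 11–2.
Gamma wins every pairwise contest, so Gamma is the Condorcet winner.

Gamma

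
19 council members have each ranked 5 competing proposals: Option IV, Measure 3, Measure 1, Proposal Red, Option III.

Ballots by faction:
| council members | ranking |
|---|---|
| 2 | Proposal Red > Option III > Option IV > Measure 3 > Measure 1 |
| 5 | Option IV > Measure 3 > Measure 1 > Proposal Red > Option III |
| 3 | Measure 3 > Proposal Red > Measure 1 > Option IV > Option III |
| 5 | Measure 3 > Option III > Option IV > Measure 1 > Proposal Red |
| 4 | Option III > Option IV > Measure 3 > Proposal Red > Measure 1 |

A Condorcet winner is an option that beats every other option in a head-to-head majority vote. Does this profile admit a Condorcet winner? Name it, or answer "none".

Head-to-head results (19 council members):
Option IV vs Measure 3: Option IV is ranked higher on 2+5+4 = 11 ballots, Measure 3 on 8. Option IV wins 11–8.
Option IV vs Measure 1: Option IV preferred on 2+5+5+4 = 16 ballots; Option IV wins 16–3.
Option IV vs Proposal Red: Option IV is ranked higher on 5+5+4 = 14 ballots, Proposal Red on 5. Option IV wins 14–5.
Option IV vs Option III: 5+3 = 8 for Option IV, 11 for Option III — Option III by 11–8.
Measure 3 vs Measure 1: Measure 3 is ranked higher on 2+5+3+5+4 = 19 ballots, Measure 1 on 0. Measure 3 wins 19–0.
Measure 3 vs Proposal Red: Measure 3 preferred on 5+3+5+4 = 17 ballots; Measure 3 wins 17–2.
Measure 3 vs Option III: 13 to 6, Measure 3.
Measure 1 vs Proposal Red: Measure 1 preferred on 5+5 = 10 ballots; Measure 1 wins 10–9.
Measure 1 vs Option III: 5+3 = 8 for Measure 1, 11 for Option III — Option III by 11–8.
Proposal Red vs Option III: 10 to 9, Proposal Red.
No option is unbeaten: Option IV loses to Option III; Measure 3 loses to Option IV; Measure 1 loses to Option IV; Proposal Red loses to Option IV; Option III loses to Measure 3. In particular Option IV > Measure 3 > Option III > Option IV is a majority cycle — no Condorcet winner exists.

none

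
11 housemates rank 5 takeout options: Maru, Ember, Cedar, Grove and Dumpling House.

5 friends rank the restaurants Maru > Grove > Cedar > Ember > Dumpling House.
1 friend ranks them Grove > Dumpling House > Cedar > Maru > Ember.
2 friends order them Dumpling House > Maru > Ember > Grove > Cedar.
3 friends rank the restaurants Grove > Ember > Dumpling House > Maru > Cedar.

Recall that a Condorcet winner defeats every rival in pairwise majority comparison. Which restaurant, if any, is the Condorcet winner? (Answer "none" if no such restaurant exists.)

Head-to-head results (11 friends):
Maru vs Ember: Maru is ranked higher on 5+1+2 = 8 ballots, Ember on 3. Maru wins 8–3.
Maru vs Cedar: Maru is ranked higher on 5+2+3 = 10 ballots, Cedar on 1. Maru wins 10–1.
Maru vs Grove: Maru wins 7–4.
Maru vs Dumpling House: Maru is ranked higher on 5 ballots, Dumpling House on 6. Dumpling House wins 6–5.
Ember vs Cedar: 5 to 6, Cedar.
Ember vs Grove: Ember is ranked higher on 2 ballots, Grove on 9. Grove wins 9–2.
Ember vs Dumpling House: 8 to 3, Ember.
Cedar vs Grove: Cedar is ranked higher on 0 ballots, Grove on 11. Grove wins 11–0.
Cedar vs Dumpling House: Dumpling House wins 6–5.
Grove vs Dumpling House: Grove, 9–2.
Each restaurant drops at least one matchup (Maru loses to Dumpling House; Ember loses to Maru; Cedar loses to Maru; Grove loses to Maru; Dumpling House loses to Ember); the cycle Maru → Ember → Dumpling House → Maru rules out a Condorcet winner.

none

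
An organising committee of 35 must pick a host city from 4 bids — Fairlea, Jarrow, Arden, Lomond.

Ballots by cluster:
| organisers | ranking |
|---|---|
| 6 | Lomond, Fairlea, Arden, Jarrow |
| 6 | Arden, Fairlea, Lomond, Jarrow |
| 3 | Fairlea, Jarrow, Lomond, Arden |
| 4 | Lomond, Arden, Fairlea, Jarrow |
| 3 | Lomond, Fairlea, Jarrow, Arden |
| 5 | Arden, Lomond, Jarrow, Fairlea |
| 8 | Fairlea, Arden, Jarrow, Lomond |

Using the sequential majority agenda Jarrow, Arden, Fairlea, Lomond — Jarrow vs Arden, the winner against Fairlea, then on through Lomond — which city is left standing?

Round 1: Jarrow vs Arden — 6–29, Arden advances.
Round 2: Arden vs Fairlea — 15–20, Fairlea advances.
Round 3: Fairlea vs Lomond — 17–18, Lomond advances.
The agenda winner is Lomond.

Lomond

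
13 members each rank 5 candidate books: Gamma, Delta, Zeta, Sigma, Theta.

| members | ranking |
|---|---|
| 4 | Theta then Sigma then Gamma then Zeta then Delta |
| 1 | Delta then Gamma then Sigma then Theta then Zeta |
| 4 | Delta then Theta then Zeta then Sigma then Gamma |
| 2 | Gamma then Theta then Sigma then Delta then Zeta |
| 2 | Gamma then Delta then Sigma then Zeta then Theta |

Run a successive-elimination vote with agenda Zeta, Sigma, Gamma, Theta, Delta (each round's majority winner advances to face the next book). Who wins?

Round 1: Zeta vs Sigma — 4–9, Sigma advances.
Round 2: Sigma vs Gamma — 8–5, Sigma advances.
Round 3: Sigma vs Theta — 3–10, Theta advances.
Round 4: Theta vs Delta — 6–7, Delta advances.
Delta survives the agenda.

Delta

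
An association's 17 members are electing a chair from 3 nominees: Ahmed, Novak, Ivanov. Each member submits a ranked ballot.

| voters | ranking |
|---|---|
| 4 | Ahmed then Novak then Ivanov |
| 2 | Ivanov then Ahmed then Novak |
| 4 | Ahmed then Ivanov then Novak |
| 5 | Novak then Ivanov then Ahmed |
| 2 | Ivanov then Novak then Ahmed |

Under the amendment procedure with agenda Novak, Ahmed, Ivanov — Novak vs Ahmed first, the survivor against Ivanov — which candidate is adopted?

Ivanov

Round 1: Novak vs Ahmed — 7–10, Ahmed advances.
Round 2: Ahmed vs Ivanov — 8–9, Ivanov advances.
Ivanov survives the agenda.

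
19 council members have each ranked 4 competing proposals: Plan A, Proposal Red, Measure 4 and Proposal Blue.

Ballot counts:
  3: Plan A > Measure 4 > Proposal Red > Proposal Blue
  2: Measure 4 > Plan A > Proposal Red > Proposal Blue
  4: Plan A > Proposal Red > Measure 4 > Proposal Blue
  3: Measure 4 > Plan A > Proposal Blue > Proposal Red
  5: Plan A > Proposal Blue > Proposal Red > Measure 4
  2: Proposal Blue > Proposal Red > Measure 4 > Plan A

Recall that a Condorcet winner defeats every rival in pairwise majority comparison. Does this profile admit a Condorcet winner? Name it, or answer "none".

Pairwise majorities:
Plan A vs Proposal Red: Plan A wins 17–2.
Plan A vs Measure 4: Plan A, 12–7.
Plan A vs Proposal Blue: Plan A wins 17–2.
Proposal Red–Measure 4: Proposal Red 11–8.
Proposal Red vs Proposal Blue: Proposal Blue, 10–9.
Measure 4 vs Proposal Blue: Measure 4, 12–7.
Only Plan A has no losses; Plan A is the Condorcet winner.

Plan A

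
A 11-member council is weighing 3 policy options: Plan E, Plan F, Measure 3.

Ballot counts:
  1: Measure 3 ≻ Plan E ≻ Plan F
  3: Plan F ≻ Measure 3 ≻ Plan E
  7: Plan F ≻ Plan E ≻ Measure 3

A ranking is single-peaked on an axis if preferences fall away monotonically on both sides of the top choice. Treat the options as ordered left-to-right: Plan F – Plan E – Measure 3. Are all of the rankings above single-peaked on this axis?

no

Axis positions: Plan F=1, Plan E=2, Measure 3=3.
Type 1 (peak Measure 3 at position 3): ranking walks positions 3-2-1, expanding outward from the peak — single-peaked.
Type 2: ranking walks positions 1-3-2; Measure 3 is ranked above Plan E even though Plan E lies between Measure 3 and the peak Plan F on the axis — preferences dip and rise again. Not single-peaked.
Type 3 (peak Plan F at position 1): ranking walks positions 1-2-3, expanding outward from the peak — single-peaked.
Type 2 violates single-peakedness, so the profile is not single-peaked on this axis.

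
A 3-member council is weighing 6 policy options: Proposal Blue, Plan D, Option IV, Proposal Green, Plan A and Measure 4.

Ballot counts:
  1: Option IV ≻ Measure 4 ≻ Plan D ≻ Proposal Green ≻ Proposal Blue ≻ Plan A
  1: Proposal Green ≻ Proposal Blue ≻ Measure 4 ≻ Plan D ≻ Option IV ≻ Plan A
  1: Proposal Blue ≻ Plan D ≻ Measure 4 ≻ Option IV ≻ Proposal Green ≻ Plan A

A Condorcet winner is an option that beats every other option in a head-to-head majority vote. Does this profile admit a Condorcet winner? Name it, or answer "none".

none

Check each pair by majority over 3 ballots:
Proposal Blue–Plan D: Proposal Blue 2–1.
Proposal Blue vs Option IV: Proposal Blue wins 2–1.
Proposal Blue vs Proposal Green: Proposal Green, 2–1.
Proposal Blue vs Plan A: Proposal Blue wins 3–0.
Proposal Blue vs Measure 4: Proposal Blue, 2–1.
Plan D–Option IV: Plan D 2–1.
Plan D vs Proposal Green: Plan D wins 2–1.
Plan D vs Plan A: Plan D, 3–0.
Plan D–Measure 4: Measure 4 2–1.
Option IV–Proposal Green: Option IV 2–1.
Option IV vs Plan A: Option IV wins 3–0.
Option IV vs Measure 4: Measure 4, 2–1.
Proposal Green vs Plan A: Proposal Green, 3–0.
Proposal Green vs Measure 4: Measure 4, 2–1.
Plan A vs Measure 4: Measure 4, 3–0.
Every option loses at least once (Proposal Blue loses to Proposal Green; Plan D loses to Proposal Blue; Option IV loses to Proposal Blue; Proposal Green loses to Plan D; Plan A loses to Proposal Blue; Measure 4 loses to Proposal Blue). The majority relation contains the cycle Proposal Blue → Plan D → Proposal Green → Proposal Blue, so there is no Condorcet winner.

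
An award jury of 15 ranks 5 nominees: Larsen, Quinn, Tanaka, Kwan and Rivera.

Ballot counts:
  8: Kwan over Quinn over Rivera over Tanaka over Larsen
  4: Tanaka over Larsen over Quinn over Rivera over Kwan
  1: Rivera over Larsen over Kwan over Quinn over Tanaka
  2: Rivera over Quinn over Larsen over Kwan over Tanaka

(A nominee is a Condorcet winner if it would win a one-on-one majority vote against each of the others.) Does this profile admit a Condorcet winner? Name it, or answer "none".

Pairwise majorities:
Larsen vs Quinn: 5 to 10, Quinn.
Larsen vs Tanaka: 1+2 = 3 for Larsen, 12 for Tanaka — Tanaka by 12–3.
Larsen vs Kwan: Larsen preferred on 4+1+2 = 7 ballots; Kwan wins 8–7.
Larsen vs Rivera: Larsen is ranked higher on 4 ballots, Rivera on 11. Rivera wins 11–4.
Quinn vs Tanaka: Quinn is ranked higher on 8+1+2 = 11 ballots, Tanaka on 4. Quinn wins 11–4.
Quinn vs Kwan: 6 to 9, Kwan.
Quinn vs Rivera: 8+4 = 12 for Quinn, 3 for Rivera — Quinn by 12–3.
Tanaka vs Kwan: Tanaka preferred on 4 ballots; Kwan wins 11–4.
Tanaka vs Rivera: Tanaka preferred on 4 ballots; Rivera wins 11–4.
Kwan vs Rivera: 8 for Kwan, 7 for Rivera — Kwan by 8–7.
Kwan defeats every rival head-to-head and is the Condorcet winner.

Kwan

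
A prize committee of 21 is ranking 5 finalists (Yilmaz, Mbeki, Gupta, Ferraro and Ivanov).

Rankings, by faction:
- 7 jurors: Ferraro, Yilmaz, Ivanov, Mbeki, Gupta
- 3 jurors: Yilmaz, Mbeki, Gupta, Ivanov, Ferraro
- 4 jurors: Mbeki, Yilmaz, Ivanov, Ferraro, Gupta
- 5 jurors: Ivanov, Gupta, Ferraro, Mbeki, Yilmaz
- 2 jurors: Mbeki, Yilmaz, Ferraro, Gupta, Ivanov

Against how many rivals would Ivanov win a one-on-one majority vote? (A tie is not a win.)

3

Ivanov against each rival (21 jurors):
Ivanov vs Yilmaz: Yilmaz, 16–5.
Ivanov vs Mbeki: 7+5 = 12 for Ivanov, 9 for Mbeki — Ivanov by 12–9.
Ivanov vs Gupta: Ivanov wins 16–5.
Ivanov vs Ferraro: Ivanov, 12–9.
Ivanov beats Mbeki, Gupta, Ferraro; loses to Yilmaz — 3 pairwise wins.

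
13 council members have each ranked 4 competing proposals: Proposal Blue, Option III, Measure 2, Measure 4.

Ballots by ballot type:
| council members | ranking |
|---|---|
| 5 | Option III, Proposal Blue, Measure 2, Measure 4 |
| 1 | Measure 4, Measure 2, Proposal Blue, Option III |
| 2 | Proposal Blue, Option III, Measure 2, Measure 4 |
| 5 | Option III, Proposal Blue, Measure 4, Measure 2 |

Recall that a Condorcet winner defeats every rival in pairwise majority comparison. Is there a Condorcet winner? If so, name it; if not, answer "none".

Option III

Head-to-head results (13 council members):
Proposal Blue vs Option III: Option III wins 10–3.
Proposal Blue–Measure 2: Proposal Blue 12–1.
Proposal Blue vs Measure 4: Proposal Blue wins 12–1.
Option III–Measure 2: Option III 12–1.
Option III vs Measure 4: Option III wins 12–1.
Measure 2 vs Measure 4: Measure 2, 7–6.
Option III beats each of Proposal Blue, Measure 2, Measure 4 — Option III is the Condorcet winner.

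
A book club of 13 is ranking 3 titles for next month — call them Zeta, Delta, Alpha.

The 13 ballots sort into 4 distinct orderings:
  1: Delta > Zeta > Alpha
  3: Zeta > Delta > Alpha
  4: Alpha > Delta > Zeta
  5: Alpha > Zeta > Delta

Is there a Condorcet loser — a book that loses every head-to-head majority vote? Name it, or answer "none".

Head-to-head results (13 members):
Zeta vs Delta: Zeta wins 8–5.
Zeta vs Alpha: 1+3 = 4 for Zeta, 9 for Alpha — Alpha by 9–4.
Delta vs Alpha: Delta is ranked higher on 1+3 = 4 ballots, Alpha on 9. Alpha wins 9–4.
Delta is beaten in every head-to-head and is the Condorcet loser.

Delta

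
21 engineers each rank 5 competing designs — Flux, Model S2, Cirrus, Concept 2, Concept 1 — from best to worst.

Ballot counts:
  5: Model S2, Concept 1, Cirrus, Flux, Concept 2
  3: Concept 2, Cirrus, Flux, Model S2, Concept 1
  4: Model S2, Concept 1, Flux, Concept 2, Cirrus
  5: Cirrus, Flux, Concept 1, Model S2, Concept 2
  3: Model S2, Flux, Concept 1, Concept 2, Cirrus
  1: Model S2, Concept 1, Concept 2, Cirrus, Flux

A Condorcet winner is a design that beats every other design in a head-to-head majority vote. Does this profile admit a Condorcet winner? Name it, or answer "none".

Model S2

Pairwise majorities:
Flux vs Model S2: 3+5 = 8 for Flux, 13 for Model S2 — Model S2 by 13–8.
Flux vs Cirrus: Flux preferred on 4+3 = 7 ballots; Cirrus wins 14–7.
Flux vs Concept 2: Flux is ranked higher on 5+4+5+3 = 17 ballots, Concept 2 on 4. Flux wins 17–4.
Flux vs Concept 1: 3+5+3 = 11 for Flux, 10 for Concept 1 — Flux by 11–10.
Model S2 vs Cirrus: 5+4+3+1 = 13 for Model S2, 8 for Cirrus — Model S2 by 13–8.
Model S2 vs Concept 2: Model S2 is ranked higher on 5+4+5+3+1 = 18 ballots, Concept 2 on 3. Model S2 wins 18–3.
Model S2 vs Concept 1: Model S2 is ranked higher on 5+3+4+3+1 = 16 ballots, Concept 1 on 5. Model S2 wins 16–5.
Cirrus vs Concept 2: 5+5 = 10 for Cirrus, 11 for Concept 2 — Concept 2 by 11–10.
Cirrus vs Concept 1: Cirrus preferred on 3+5 = 8 ballots; Concept 1 wins 13–8.
Concept 2 vs Concept 1: Concept 2 preferred on 3 ballots; Concept 1 wins 18–3.
Model S2 beats each of Flux, Cirrus, Concept 2, Concept 1 — Model S2 is the Condorcet winner.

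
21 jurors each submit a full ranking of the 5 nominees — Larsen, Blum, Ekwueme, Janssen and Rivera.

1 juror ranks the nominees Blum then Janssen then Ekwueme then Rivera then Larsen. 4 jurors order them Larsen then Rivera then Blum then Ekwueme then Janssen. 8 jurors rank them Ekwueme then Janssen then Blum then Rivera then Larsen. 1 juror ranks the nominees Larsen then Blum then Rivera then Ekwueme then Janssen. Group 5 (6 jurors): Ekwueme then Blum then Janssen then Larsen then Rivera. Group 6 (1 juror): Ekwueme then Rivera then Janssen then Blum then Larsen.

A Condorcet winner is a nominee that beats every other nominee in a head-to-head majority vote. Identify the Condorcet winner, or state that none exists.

Pairwise majorities:
Larsen vs Blum: Larsen preferred on 4+1 = 5 ballots; Blum wins 16–5.
Larsen vs Ekwueme: 4+1 = 5 for Larsen, 16 for Ekwueme — Ekwueme by 16–5.
Larsen vs Janssen: 4+1 = 5 for Larsen, 16 for Janssen — Janssen by 16–5.
Larsen vs Rivera: 4+1+6 = 11 for Larsen, 10 for Rivera — Larsen by 11–10.
Blum vs Ekwueme: Blum is ranked higher on 1+4+1 = 6 ballots, Ekwueme on 15. Ekwueme wins 15–6.
Blum vs Janssen: 12 to 9, Blum.
Blum vs Rivera: 16 to 5, Blum.
Ekwueme vs Janssen: 4+8+1+6+1 = 20 for Ekwueme, 1 for Janssen — Ekwueme by 20–1.
Ekwueme vs Rivera: Ekwueme is ranked higher on 1+8+6+1 = 16 ballots, Rivera on 5. Ekwueme wins 16–5.
Janssen vs Rivera: Janssen preferred on 1+8+6 = 15 ballots; Janssen wins 15–6.
Ekwueme defeats every rival head-to-head and is the Condorcet winner.

Ekwueme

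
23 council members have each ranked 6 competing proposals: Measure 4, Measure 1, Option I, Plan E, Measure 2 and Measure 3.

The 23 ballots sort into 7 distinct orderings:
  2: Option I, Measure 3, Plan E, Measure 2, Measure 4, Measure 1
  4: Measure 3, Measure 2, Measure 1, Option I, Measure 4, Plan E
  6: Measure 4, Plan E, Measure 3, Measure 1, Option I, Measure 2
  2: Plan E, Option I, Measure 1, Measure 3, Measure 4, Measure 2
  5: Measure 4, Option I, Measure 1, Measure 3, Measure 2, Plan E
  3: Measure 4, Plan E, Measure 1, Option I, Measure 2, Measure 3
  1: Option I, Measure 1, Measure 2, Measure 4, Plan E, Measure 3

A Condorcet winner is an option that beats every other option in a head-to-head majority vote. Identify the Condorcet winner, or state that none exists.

Measure 4

Check each pair by majority over 23 ballots:
Measure 4 vs Measure 1: 2+6+5+3 = 16 for Measure 4, 7 for Measure 1 — Measure 4 by 16–7.
Measure 4 vs Option I: Measure 4 is ranked higher on 6+5+3 = 14 ballots, Option I on 9. Measure 4 wins 14–9.
Measure 4 vs Plan E: Measure 4 preferred on 4+6+5+3+1 = 19 ballots; Measure 4 wins 19–4.
Measure 4–Measure 2: Measure 4 16–7.
Measure 4 vs Measure 3: 6+5+3+1 = 15 for Measure 4, 8 for Measure 3 — Measure 4 by 15–8.
Measure 1 vs Option I: 13 to 10, Measure 1.
Measure 1 vs Plan E: 10 to 13, Plan E.
Measure 1 vs Measure 2: Measure 1, 17–6.
Measure 1 vs Measure 3: Measure 3 wins 12–11.
Option I vs Plan E: Option I preferred on 2+4+5+1 = 12 ballots; Option I wins 12–11.
Option I vs Measure 2: Option I wins 19–4.
Option I–Measure 3: Option I 13–10.
Plan E vs Measure 2: Plan E preferred on 2+6+2+3 = 13 ballots; Plan E wins 13–10.
Plan E vs Measure 3: 12 to 11, Plan E.
Measure 2 vs Measure 3: Measure 2 preferred on 3+1 = 4 ballots; Measure 3 wins 19–4.
Measure 4 wins every pairwise contest, so Measure 4 is the Condorcet winner.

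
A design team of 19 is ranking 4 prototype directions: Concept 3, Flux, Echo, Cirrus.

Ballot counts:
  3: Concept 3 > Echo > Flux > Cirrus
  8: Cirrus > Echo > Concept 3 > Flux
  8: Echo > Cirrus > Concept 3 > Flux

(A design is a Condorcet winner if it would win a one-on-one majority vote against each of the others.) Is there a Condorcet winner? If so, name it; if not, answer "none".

Echo

Pairwise majorities:
Concept 3–Flux: Concept 3 19–0.
Concept 3–Echo: Echo 16–3.
Concept 3–Cirrus: Cirrus 16–3.
Flux vs Echo: Echo wins 19–0.
Flux vs Cirrus: Cirrus, 16–3.
Echo–Cirrus: Echo 11–8.
Only Echo has no losses; Echo is the Condorcet winner.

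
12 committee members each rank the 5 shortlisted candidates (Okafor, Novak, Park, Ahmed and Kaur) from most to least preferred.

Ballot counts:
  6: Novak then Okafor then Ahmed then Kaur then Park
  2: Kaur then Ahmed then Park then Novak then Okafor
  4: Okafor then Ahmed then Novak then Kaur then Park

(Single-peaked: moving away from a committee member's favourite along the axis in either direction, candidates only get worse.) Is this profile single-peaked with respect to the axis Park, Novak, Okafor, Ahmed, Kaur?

Axis positions: Park=1, Novak=2, Okafor=3, Ahmed=4, Kaur=5.
Cluster 1 (peak Novak at position 2): ranking walks positions 2-3-4-5-1, expanding outward from the peak — single-peaked.
Cluster 2: ranking walks positions 5-4-1-2-3; Park is ranked above Okafor even though Okafor lies between Park and the peak Kaur on the axis — preferences dip and rise again. Not single-peaked.
Cluster 3 (peak Okafor at position 3): ranking walks positions 3-4-2-5-1, expanding outward from the peak — single-peaked.
Cluster 2 violates single-peakedness, so the profile is not single-peaked on this axis.

no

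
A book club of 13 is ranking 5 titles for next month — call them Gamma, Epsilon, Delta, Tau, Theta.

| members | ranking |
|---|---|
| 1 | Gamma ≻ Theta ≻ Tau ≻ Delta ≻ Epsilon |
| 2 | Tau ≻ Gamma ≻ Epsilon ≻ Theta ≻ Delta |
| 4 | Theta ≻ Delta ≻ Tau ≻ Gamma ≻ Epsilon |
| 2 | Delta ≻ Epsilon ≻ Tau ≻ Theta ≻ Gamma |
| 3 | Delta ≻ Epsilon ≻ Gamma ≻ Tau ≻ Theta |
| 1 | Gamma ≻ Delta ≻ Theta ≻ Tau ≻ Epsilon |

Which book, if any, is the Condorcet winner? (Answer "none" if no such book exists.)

none

Pairwise majorities:
Gamma vs Epsilon: Gamma is ranked higher on 1+2+4+1 = 8 ballots, Epsilon on 5. Gamma wins 8–5.
Gamma–Delta: Delta 9–4.
Gamma vs Tau: Gamma is ranked higher on 1+3+1 = 5 ballots, Tau on 8. Tau wins 8–5.
Gamma vs Theta: Gamma, 7–6.
Epsilon vs Delta: Delta, 11–2.
Epsilon–Tau: Tau 8–5.
Epsilon–Theta: Epsilon 7–6.
Delta vs Tau: Delta, 10–3.
Delta vs Theta: Theta, 7–6.
Tau vs Theta: Tau is ranked higher on 2+2+3 = 7 ballots, Theta on 6. Tau wins 7–6.
Each book drops at least one matchup (Gamma loses to Delta; Epsilon loses to Gamma; Delta loses to Theta; Tau loses to Delta; Theta loses to Gamma); the cycle Gamma beats Theta beats Delta beats Gamma rules out a Condorcet winner.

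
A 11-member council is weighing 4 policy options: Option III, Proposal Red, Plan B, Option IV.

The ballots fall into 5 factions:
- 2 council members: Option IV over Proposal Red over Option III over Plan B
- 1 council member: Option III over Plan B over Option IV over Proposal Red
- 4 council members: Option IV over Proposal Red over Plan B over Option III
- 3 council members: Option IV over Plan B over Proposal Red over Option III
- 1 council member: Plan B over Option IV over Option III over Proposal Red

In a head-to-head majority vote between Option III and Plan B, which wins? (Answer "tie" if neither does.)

Ballots ranking Option III above Plan B: 2 + 1 = 3.
Ballots ranking Plan B above Option III: 11 − 3 = 8.
Plan B wins the head-to-head 8–3.

Plan B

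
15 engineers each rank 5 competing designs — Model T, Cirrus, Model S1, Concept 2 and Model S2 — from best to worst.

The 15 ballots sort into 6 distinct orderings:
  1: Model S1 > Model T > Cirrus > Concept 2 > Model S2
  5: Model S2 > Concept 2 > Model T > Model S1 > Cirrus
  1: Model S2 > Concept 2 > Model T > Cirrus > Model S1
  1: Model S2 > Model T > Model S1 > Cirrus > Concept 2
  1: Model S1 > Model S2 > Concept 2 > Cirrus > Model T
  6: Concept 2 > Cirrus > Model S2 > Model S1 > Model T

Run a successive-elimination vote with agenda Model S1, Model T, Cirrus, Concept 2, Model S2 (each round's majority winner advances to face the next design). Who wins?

Model S2

Round 1: Model S1 vs Model T — 8–7, Model S1 advances.
Round 2: Model S1 vs Cirrus — 8–7, Model S1 advances.
Round 3: Model S1 vs Concept 2 — 3–12, Concept 2 advances.
Round 4: Concept 2 vs Model S2 — 7–8, Model S2 advances.
The agenda winner is Model S2.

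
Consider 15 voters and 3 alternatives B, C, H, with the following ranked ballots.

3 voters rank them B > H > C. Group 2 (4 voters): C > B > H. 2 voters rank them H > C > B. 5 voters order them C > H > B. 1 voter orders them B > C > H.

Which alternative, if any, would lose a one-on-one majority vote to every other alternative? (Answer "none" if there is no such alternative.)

Head-to-head results (15 voters):
B vs C: C wins 11–4.
B vs H: B preferred on 3+4+1 = 8 ballots; B wins 8–7.
C vs H: 4+5+1 = 10 for C, 5 for H — C by 10–5.
H loses to every other alternative — it is the Condorcet loser.

H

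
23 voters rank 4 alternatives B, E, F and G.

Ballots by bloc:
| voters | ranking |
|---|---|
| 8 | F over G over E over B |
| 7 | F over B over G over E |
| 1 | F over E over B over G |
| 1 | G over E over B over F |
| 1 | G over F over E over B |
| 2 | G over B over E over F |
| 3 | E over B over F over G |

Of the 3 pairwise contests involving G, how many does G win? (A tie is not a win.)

G against each rival (23 voters):
G–B: G 12–11.
G vs E: 19 to 4, G.
G vs F: 1+1+2 = 4 for G, 19 for F — F by 19–4.
G beats B, E; loses to F — 2 pairwise wins.

2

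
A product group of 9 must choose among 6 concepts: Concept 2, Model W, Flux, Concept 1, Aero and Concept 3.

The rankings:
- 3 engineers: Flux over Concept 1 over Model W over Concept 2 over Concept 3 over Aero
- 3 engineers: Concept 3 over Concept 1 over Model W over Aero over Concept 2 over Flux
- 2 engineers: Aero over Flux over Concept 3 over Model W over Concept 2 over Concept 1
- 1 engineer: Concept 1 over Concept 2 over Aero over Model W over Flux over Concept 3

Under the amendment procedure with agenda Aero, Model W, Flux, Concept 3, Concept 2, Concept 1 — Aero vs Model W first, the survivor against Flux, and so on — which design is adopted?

Flux

Round 1: Aero vs Model W — 3–6, Model W advances.
Round 2: Model W vs Flux — 4–5, Flux advances.
Round 3: Flux vs Concept 3 — 6–3, Flux advances.
Round 4: Flux vs Concept 2 — 5–4, Flux advances.
Round 5: Flux vs Concept 1 — 5–4, Flux advances.
The agenda winner is Flux.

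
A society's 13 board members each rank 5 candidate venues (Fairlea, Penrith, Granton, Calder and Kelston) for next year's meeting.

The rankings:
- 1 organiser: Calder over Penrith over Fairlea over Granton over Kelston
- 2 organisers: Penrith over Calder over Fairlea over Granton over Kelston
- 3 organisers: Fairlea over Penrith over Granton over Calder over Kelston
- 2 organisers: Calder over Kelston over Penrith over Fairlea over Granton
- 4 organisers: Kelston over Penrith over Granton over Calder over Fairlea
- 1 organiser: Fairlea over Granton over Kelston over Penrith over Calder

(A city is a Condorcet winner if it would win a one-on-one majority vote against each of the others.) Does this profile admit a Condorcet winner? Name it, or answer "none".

none

Check each pair by majority over 13 ballots:
Fairlea vs Penrith: 3+1 = 4 for Fairlea, 9 for Penrith — Penrith by 9–4.
Fairlea vs Granton: 1+2+3+2+1 = 9 for Fairlea, 4 for Granton — Fairlea by 9–4.
Fairlea vs Calder: Fairlea is ranked higher on 3+1 = 4 ballots, Calder on 9. Calder wins 9–4.
Fairlea vs Kelston: 1+2+3+1 = 7 for Fairlea, 6 for Kelston — Fairlea by 7–6.
Penrith vs Granton: Penrith preferred on 1+2+3+2+4 = 12 ballots; Penrith wins 12–1.
Penrith vs Calder: Penrith preferred on 2+3+4+1 = 10 ballots; Penrith wins 10–3.
Penrith vs Kelston: 1+2+3 = 6 for Penrith, 7 for Kelston — Kelston by 7–6.
Granton vs Calder: Granton is ranked higher on 3+4+1 = 8 ballots, Calder on 5. Granton wins 8–5.
Granton vs Kelston: Granton preferred on 1+2+3+1 = 7 ballots; Granton wins 7–6.
Calder vs Kelston: 1+2+3+2 = 8 for Calder, 5 for Kelston — Calder by 8–5.
Each city drops at least one matchup (Fairlea loses to Penrith; Penrith loses to Kelston; Granton loses to Fairlea; Calder loses to Penrith; Kelston loses to Fairlea); the cycle Fairlea → Granton → Calder → Fairlea rules out a Condorcet winner.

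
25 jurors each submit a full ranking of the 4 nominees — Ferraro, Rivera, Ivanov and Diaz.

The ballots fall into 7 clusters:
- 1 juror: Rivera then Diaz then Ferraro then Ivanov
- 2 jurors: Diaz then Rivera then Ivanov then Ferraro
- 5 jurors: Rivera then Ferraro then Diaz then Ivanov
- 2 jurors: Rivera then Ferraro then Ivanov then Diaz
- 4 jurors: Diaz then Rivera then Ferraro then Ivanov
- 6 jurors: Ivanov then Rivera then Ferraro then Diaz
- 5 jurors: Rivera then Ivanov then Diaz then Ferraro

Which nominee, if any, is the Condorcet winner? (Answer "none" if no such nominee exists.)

Rivera

Check each pair by majority over 25 ballots:
Ferraro vs Rivera: 0 for Ferraro, 25 for Rivera — Rivera by 25–0.
Ferraro vs Ivanov: Ferraro is ranked higher on 1+5+2+4 = 12 ballots, Ivanov on 13. Ivanov wins 13–12.
Ferraro vs Diaz: Ferraro is ranked higher on 5+2+6 = 13 ballots, Diaz on 12. Ferraro wins 13–12.
Rivera vs Ivanov: 19 to 6, Rivera.
Rivera vs Diaz: 1+5+2+6+5 = 19 for Rivera, 6 for Diaz — Rivera by 19–6.
Ivanov vs Diaz: Ivanov is ranked higher on 2+6+5 = 13 ballots, Diaz on 12. Ivanov wins 13–12.
Rivera beats each of Ferraro, Ivanov, Diaz — Rivera is the Condorcet winner.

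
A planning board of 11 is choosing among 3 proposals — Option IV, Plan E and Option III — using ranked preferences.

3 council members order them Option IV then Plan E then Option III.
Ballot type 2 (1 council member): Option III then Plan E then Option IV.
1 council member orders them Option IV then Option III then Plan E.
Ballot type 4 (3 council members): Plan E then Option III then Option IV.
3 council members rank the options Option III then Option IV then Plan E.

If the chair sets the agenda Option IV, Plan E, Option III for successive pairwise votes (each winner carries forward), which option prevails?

Round 1: Option IV vs Plan E — 7–4, Option IV advances.
Round 2: Option IV vs Option III — 4–7, Option III advances.
The agenda winner is Option III.

Option III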